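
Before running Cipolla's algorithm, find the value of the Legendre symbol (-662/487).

Reduce the numerator: -662 ≡ 312 (mod 487), so (-662/487) = (312/487).
Factor out 2: 312 = 2^3·39. Since 487 ≡ 7 (mod 8), (2/487) = +1, and (2/487)^3 = +1. Now have (39/487).
Both 39 ≡ 3 and 487 ≡ 3 (mod 4), so reciprocity gives (39/487) = -(487/39). Reduce: 487 ≡ 19 (mod 39). Now have -(19/39).
Both 19 ≡ 3 and 39 ≡ 3 (mod 4), so reciprocity gives (19/39) = -(39/19). Reduce: 39 ≡ 1 (mod 19). Now have (1/19).
(1/19) = 1. Collecting the sign factors: 1.

1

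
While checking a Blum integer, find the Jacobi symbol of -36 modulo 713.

1

Reduce the numerator: -36 ≡ 677 (mod 713), so (-36 / 713) = (677 / 713).
677 ≡ 1 (mod 4), so quadratic reciprocity gives (677 / 713) = (713 / 677). Reduce: 713 ≡ 36 (mod 677). Now have (36 / 677).
Factor out 2: 36 = 2^2·9. Since 677 ≡ 5 (mod 8), (2 / 677) = -1, and (2 / 677)^2 = +1. Now have (9 / 677).
9 ≡ 1 (mod 4), so quadratic reciprocity gives (9 / 677) = (677 / 9). Reduce: 677 ≡ 2 (mod 9). Now have (2 / 9).
Factor out 2: 2 = 2. Since 9 ≡ 1 (mod 8), (2 / 9) = +1. Now have (1 / 9).
(1 / 9) = 1. Collecting the sign factors: 1.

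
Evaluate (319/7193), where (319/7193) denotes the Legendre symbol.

7193 ≡ 1 (mod 4), so quadratic reciprocity gives (319/7193) = (7193/319). Reduce: 7193 ≡ 175 (mod 319). Now have (175/319).
Both 175 ≡ 3 and 319 ≡ 3 (mod 4), so reciprocity gives (175/319) = -(319/175). Reduce: 319 ≡ 144 (mod 175). Now have -(144/175).
Factor out 2: 144 = 2^4·9. Since 175 ≡ 7 (mod 8), (2/175) = +1, and (2/175)^4 = +1. Now have -(9/175).
9 ≡ 1 (mod 4), so quadratic reciprocity gives (9/175) = (175/9). Reduce: 175 ≡ 4 (mod 9). Now have -(4/9).
Factor out 2: 4 = 2^2. Since 9 ≡ 1 (mod 8), (2/9) = +1, and (2/9)^2 = +1. Now have -(1/9).
(1/9) = 1. Collecting the sign factors: -1.

-1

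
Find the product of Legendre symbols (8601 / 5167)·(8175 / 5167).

By multiplicativity, (8601·8175 / 5167) = (8601 / 5167)·(8175 / 5167).
First factor (8601 / 5167):
(8601 / 5167)
  = (3434 / 5167)    [8601 ≡ 3434 mod 5167]
  = (1717 / 5167)    [5167 ≡ 7 mod 8 ⇒ (2 / 5167) = +1]
  = (5167 / 1717)    [QR: 1717 ≡ 1 mod 4, sign kept]
  = (16 / 1717)    [5167 ≡ 16 mod 1717]
  = (1 / 1717)    [1717 ≡ 5 mod 8 ⇒ (2 / 1717)^4 = +1]
  = 1    [(1 / 1717) = 1]
Second factor (8175 / 5167):
(8175 / 5167)
  = (3008 / 5167)    [8175 ≡ 3008 mod 5167]
  = (47 / 5167)    [5167 ≡ 7 mod 8 ⇒ (2 / 5167)^6 = +1]
  = -(5167 / 47)    [QR: both ≡ 3 mod 4, sign flips]
  = -(44 / 47)    [5167 ≡ 44 mod 47]
  = -(11 / 47)    [47 ≡ 7 mod 8 ⇒ (2 / 47)^2 = +1]
  = (47 / 11)    [QR: both ≡ 3 mod 4, sign flips]
  = (3 / 11)    [47 ≡ 3 mod 11]
  = -(11 / 3)    [QR: both ≡ 3 mod 4, sign flips]
  = -(2 / 3)    [11 ≡ 2 mod 3]
  = (1 / 3)    [3 ≡ 3 mod 8 ⇒ (2 / 3) = -1]
  = 1    [(1 / 3) = 1]
Product: (1)·(1) = 1.

1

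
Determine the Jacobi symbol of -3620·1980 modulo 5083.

1

By multiplicativity, (-3620·1980|5083) = (-3620|5083)·(1980|5083).
First factor (-3620|5083):
Reduce the numerator: -3620 ≡ 1463 (mod 5083), so (-3620|5083) = (1463|5083).
Both 1463 ≡ 3 and 5083 ≡ 3 (mod 4), so reciprocity gives (1463|5083) = -(5083|1463). Reduce: 5083 ≡ 694 (mod 1463). Now have -(694|1463).
Factor out 2: 694 = 2·347. Since 1463 ≡ 7 (mod 8), (2|1463) = +1. Now have -(347|1463).
Both 347 ≡ 3 and 1463 ≡ 3 (mod 4), so reciprocity gives (347|1463) = -(1463|347). Reduce: 1463 ≡ 75 (mod 347). Now have (75|347).
Both 75 ≡ 3 and 347 ≡ 3 (mod 4), so reciprocity gives (75|347) = -(347|75). Reduce: 347 ≡ 47 (mod 75). Now have -(47|75).
Both 47 ≡ 3 and 75 ≡ 3 (mod 4), so reciprocity gives (47|75) = -(75|47). Reduce: 75 ≡ 28 (mod 47). Now have (28|47).
Factor out 2: 28 = 2^2·7. Since 47 ≡ 7 (mod 8), (2|47) = +1, and (2|47)^2 = +1. Now have (7|47).
Both 7 ≡ 3 and 47 ≡ 3 (mod 4), so reciprocity gives (7|47) = -(47|7). Reduce: 47 ≡ 5 (mod 7). Now have -(5|7).
5 ≡ 1 (mod 4), so quadratic reciprocity gives (5|7) = (7|5). Reduce: 7 ≡ 2 (mod 5). Now have -(2|5).
Factor out 2: 2 = 2. Since 5 ≡ 5 (mod 8), (2|5) = -1. Now have (1|5).
(1|5) = 1. Collecting the sign factors: 1.
Second factor (1980|5083):
Factor out 2: 1980 = 2^2·495. Since 5083 ≡ 3 (mod 8), (2|5083) = -1, and (2|5083)^2 = +1. Now have (495|5083).
Both 495 ≡ 3 and 5083 ≡ 3 (mod 4), so reciprocity gives (495|5083) = -(5083|495). Reduce: 5083 ≡ 133 (mod 495). Now have -(133|495).
133 ≡ 1 (mod 4), so quadratic reciprocity gives (133|495) = (495|133). Reduce: 495 ≡ 96 (mod 133). Now have -(96|133).
Factor out 2: 96 = 2^5·3. Since 133 ≡ 5 (mod 8), (2|133) = -1, and (2|133)^5 = -1. Now have (3|133).
133 ≡ 1 (mod 4), so quadratic reciprocity gives (3|133) = (133|3). Reduce: 133 ≡ 1 (mod 3). Now have (1|3).
(1|3) = 1. Collecting the sign factors: 1.
Product: (1)·(1) = 1.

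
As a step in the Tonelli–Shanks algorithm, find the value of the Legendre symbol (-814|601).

-1

Reduce the numerator: -814 ≡ 388 (mod 601), so (-814|601) = (388|601).
Factor out 2: 388 = 2^2·97. Since 601 ≡ 1 (mod 8), (2|601) = +1, and (2|601)^2 = +1. Now have (97|601).
97 ≡ 1 (mod 4), so quadratic reciprocity gives (97|601) = (601|97). Reduce: 601 ≡ 19 (mod 97). Now have (19|97).
97 ≡ 1 (mod 4), so quadratic reciprocity gives (19|97) = (97|19). Reduce: 97 ≡ 2 (mod 19). Now have (2|19).
Factor out 2: 2 = 2. Since 19 ≡ 3 (mod 8), (2|19) = -1. Now have -(1|19).
(1|19) = 1. Collecting the sign factors: -1.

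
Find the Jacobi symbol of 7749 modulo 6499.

(7749/6499)
  = (1250/6499)    [7749 ≡ 1250 mod 6499]
  = -(625/6499)    [6499 ≡ 3 mod 8 ⇒ (2/6499) = -1]
  = -(6499/625)    [QR: 625 ≡ 1 mod 4, sign kept]
  = -(249/625)    [6499 ≡ 249 mod 625]
  = -(625/249)    [QR: 249 ≡ 1 mod 4, sign kept]
  = -(127/249)    [625 ≡ 127 mod 249]
  = -(249/127)    [QR: 249 ≡ 1 mod 4, sign kept]
  = -(122/127)    [249 ≡ 122 mod 127]
  = -(61/127)    [127 ≡ 7 mod 8 ⇒ (2/127) = +1]
  = -(127/61)    [QR: 61 ≡ 1 mod 4, sign kept]
  = -(5/61)    [127 ≡ 5 mod 61]
  = -(61/5)    [QR: 5 ≡ 1 mod 4, sign kept]
  = -(1/5)    [61 ≡ 1 mod 5]
  = -1    [(1/5) = 1]

-1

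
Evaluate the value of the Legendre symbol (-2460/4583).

1

Pull out -1: (-2460/4583) = (-1/4583)·(2460/4583). Since 4583 ≡ 3 (mod 4), (-1/4583) = -1. Now have -(2460/4583).
Factor out 2: 2460 = 2^2·615. Since 4583 ≡ 7 (mod 8), (2/4583) = +1, and (2/4583)^2 = +1. Now have -(615/4583).
Both 615 ≡ 3 and 4583 ≡ 3 (mod 4), so reciprocity gives (615/4583) = -(4583/615). Reduce: 4583 ≡ 278 (mod 615). Now have (278/615).
Factor out 2: 278 = 2·139. Since 615 ≡ 7 (mod 8), (2/615) = +1. Now have (139/615).
Both 139 ≡ 3 and 615 ≡ 3 (mod 4), so reciprocity gives (139/615) = -(615/139). Reduce: 615 ≡ 59 (mod 139). Now have -(59/139).
Both 59 ≡ 3 and 139 ≡ 3 (mod 4), so reciprocity gives (59/139) = -(139/59). Reduce: 139 ≡ 21 (mod 59). Now have (21/59).
21 ≡ 1 (mod 4), so quadratic reciprocity gives (21/59) = (59/21). Reduce: 59 ≡ 17 (mod 21). Now have (17/21).
17 ≡ 1 (mod 4), so quadratic reciprocity gives (17/21) = (21/17). Reduce: 21 ≡ 4 (mod 17). Now have (4/17).
Factor out 2: 4 = 2^2. Since 17 ≡ 1 (mod 8), (2/17) = +1, and (2/17)^2 = +1. Now have (1/17).
(1/17) = 1. Collecting the sign factors: 1.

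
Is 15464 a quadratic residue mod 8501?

Reduce the numerator: 15464 ≡ 6963 (mod 8501), so (15464|8501) = (6963|8501).
8501 ≡ 1 (mod 4), so quadratic reciprocity gives (6963|8501) = (8501|6963). Reduce: 8501 ≡ 1538 (mod 6963). Now have (1538|6963).
Factor out 2: 1538 = 2·769. Since 6963 ≡ 3 (mod 8), (2|6963) = -1. Now have -(769|6963).
769 ≡ 1 (mod 4), so quadratic reciprocity gives (769|6963) = (6963|769). Reduce: 6963 ≡ 42 (mod 769). Now have -(42|769).
Factor out 2: 42 = 2·21. Since 769 ≡ 1 (mod 8), (2|769) = +1. Now have -(21|769).
21 ≡ 1 (mod 4), so quadratic reciprocity gives (21|769) = (769|21). Reduce: 769 ≡ 13 (mod 21). Now have -(13|21).
13 ≡ 1 (mod 4), so quadratic reciprocity gives (13|21) = (21|13). Reduce: 21 ≡ 8 (mod 13). Now have -(8|13).
Factor out 2: 8 = 2^3. Since 13 ≡ 5 (mod 8), (2|13) = -1, and (2|13)^3 = -1. Now have (1|13).
(1|13) = 1. Collecting the sign factors: 1.
(15464|8501) = 1, and 8501 is prime, so 15464 is a quadratic residue mod 8501.

yes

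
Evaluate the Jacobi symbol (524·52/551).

By multiplicativity, (524·52/551) = (524/551)·(52/551).
First factor (524/551):
(524/551)
  = (131/551)    [551 ≡ 7 mod 8 ⇒ (2/551)^2 = +1]
  = -(551/131)    [QR: both ≡ 3 mod 4, sign flips]
  = -(27/131)    [551 ≡ 27 mod 131]
  = (131/27)    [QR: both ≡ 3 mod 4, sign flips]
  = (23/27)    [131 ≡ 23 mod 27]
  = -(27/23)    [QR: both ≡ 3 mod 4, sign flips]
  = -(4/23)    [27 ≡ 4 mod 23]
  = -(1/23)    [23 ≡ 7 mod 8 ⇒ (2/23)^2 = +1]
  = -1    [(1/23) = 1]
Second factor (52/551):
(52/551)
  = (13/551)    [551 ≡ 7 mod 8 ⇒ (2/551)^2 = +1]
  = (551/13)    [QR: 13 ≡ 1 mod 4, sign kept]
  = (5/13)    [551 ≡ 5 mod 13]
  = (13/5)    [QR: 5 ≡ 1 mod 4, sign kept]
  = (3/5)    [13 ≡ 3 mod 5]
  = (5/3)    [QR: 5 ≡ 1 mod 4, sign kept]
  = (2/3)    [5 ≡ 2 mod 3]
  = -(1/3)    [3 ≡ 3 mod 8 ⇒ (2/3) = -1]
  = -1    [(1/3) = 1]
Product: (-1)·(-1) = 1.

1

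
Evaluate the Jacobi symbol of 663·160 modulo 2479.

By multiplicativity, (663·160|2479) = (663|2479)·(160|2479).
First factor (663|2479):
(663|2479)
  = -(2479|663)    [QR: both ≡ 3 mod 4, sign flips]
  = -(490|663)    [2479 ≡ 490 mod 663]
  = -(245|663)    [663 ≡ 7 mod 8 ⇒ (2|663) = +1]
  = -(663|245)    [QR: 245 ≡ 1 mod 4, sign kept]
  = -(173|245)    [663 ≡ 173 mod 245]
  = -(245|173)    [QR: 173 ≡ 1 mod 4, sign kept]
  = -(72|173)    [245 ≡ 72 mod 173]
  = (9|173)    [173 ≡ 5 mod 8 ⇒ (2|173)^3 = -1]
  = (173|9)    [QR: 9 ≡ 1 mod 4, sign kept]
  = (2|9)    [173 ≡ 2 mod 9]
  = (1|9)    [9 ≡ 1 mod 8 ⇒ (2|9) = +1]
  = 1    [(1|9) = 1]
Second factor (160|2479):
(160|2479)
  = (5|2479)    [2479 ≡ 7 mod 8 ⇒ (2|2479)^5 = +1]
  = (2479|5)    [QR: 5 ≡ 1 mod 4, sign kept]
  = (4|5)    [2479 ≡ 4 mod 5]
  = (1|5)    [5 ≡ 5 mod 8 ⇒ (2|5)^2 = +1]
  = 1    [(1|5) = 1]
Product: (1)·(1) = 1.

1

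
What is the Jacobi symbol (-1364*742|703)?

1

By multiplicativity, (-1364·742|703) = (-1364|703)·(742|703).
First factor (-1364|703):
Reduce the numerator: -1364 ≡ 42 (mod 703), so (-1364|703) = (42|703).
Factor out 2: 42 = 2·21. Since 703 ≡ 7 (mod 8), (2|703) = +1. Now have (21|703).
21 ≡ 1 (mod 4), so quadratic reciprocity gives (21|703) = (703|21). Reduce: 703 ≡ 10 (mod 21). Now have (10|21).
Factor out 2: 10 = 2·5. Since 21 ≡ 5 (mod 8), (2|21) = -1. Now have -(5|21).
5 ≡ 1 (mod 4), so quadratic reciprocity gives (5|21) = (21|5). Reduce: 21 ≡ 1 (mod 5). Now have -(1|5).
(1|5) = 1. Collecting the sign factors: -1.
Second factor (742|703):
Reduce the numerator: 742 ≡ 39 (mod 703), so (742|703) = (39|703).
Both 39 ≡ 3 and 703 ≡ 3 (mod 4), so reciprocity gives (39|703) = -(703|39). Reduce: 703 ≡ 1 (mod 39). Now have -(1|39).
(1|39) = 1. Collecting the sign factors: -1.
Product: (-1)·(-1) = 1.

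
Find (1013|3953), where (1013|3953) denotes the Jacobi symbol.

1

(1013|3953)
  = (3953|1013)    [QR: 1013 ≡ 1 mod 4, sign kept]
  = (914|1013)    [3953 ≡ 914 mod 1013]
  = -(457|1013)    [1013 ≡ 5 mod 8 ⇒ (2|1013) = -1]
  = -(1013|457)    [QR: 457 ≡ 1 mod 4, sign kept]
  = -(99|457)    [1013 ≡ 99 mod 457]
  = -(457|99)    [QR: 457 ≡ 1 mod 4, sign kept]
  = -(61|99)    [457 ≡ 61 mod 99]
  = -(99|61)    [QR: 61 ≡ 1 mod 4, sign kept]
  = -(38|61)    [99 ≡ 38 mod 61]
  = (19|61)    [61 ≡ 5 mod 8 ⇒ (2|61) = -1]
  = (61|19)    [QR: 61 ≡ 1 mod 4, sign kept]
  = (4|19)    [61 ≡ 4 mod 19]
  = (1|19)    [19 ≡ 3 mod 8 ⇒ (2|19)^2 = +1]
  = 1    [(1|19) = 1]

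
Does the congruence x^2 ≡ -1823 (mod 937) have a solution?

Pull out -1: (-1823/937) = (-1/937)·(1823/937). Since 937 ≡ 1 (mod 4), (-1/937) = +1. Now have (1823/937).
Reduce the numerator: 1823 ≡ 886 (mod 937), so (1823/937) = (886/937).
Factor out 2: 886 = 2·443. Since 937 ≡ 1 (mod 8), (2/937) = +1. Now have (443/937).
937 ≡ 1 (mod 4), so quadratic reciprocity gives (443/937) = (937/443). Reduce: 937 ≡ 51 (mod 443). Now have (51/443).
Both 51 ≡ 3 and 443 ≡ 3 (mod 4), so reciprocity gives (51/443) = -(443/51). Reduce: 443 ≡ 35 (mod 51). Now have -(35/51).
Both 35 ≡ 3 and 51 ≡ 3 (mod 4), so reciprocity gives (35/51) = -(51/35). Reduce: 51 ≡ 16 (mod 35). Now have (16/35).
Factor out 2: 16 = 2^4. Since 35 ≡ 3 (mod 8), (2/35) = -1, and (2/35)^4 = +1. Now have (1/35).
(1/35) = 1. Collecting the sign factors: 1.
The Legendre symbol is 1, so x^2 ≡ -1823 (mod 937) has solution.

yes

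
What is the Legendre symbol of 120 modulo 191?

1

Factor out 2: 120 = 2^3·15. Since 191 ≡ 7 (mod 8), (2|191) = +1, and (2|191)^3 = +1. Now have (15|191).
Both 15 ≡ 3 and 191 ≡ 3 (mod 4), so reciprocity gives (15|191) = -(191|15). Reduce: 191 ≡ 11 (mod 15). Now have -(11|15).
Both 11 ≡ 3 and 15 ≡ 3 (mod 4), so reciprocity gives (11|15) = -(15|11). Reduce: 15 ≡ 4 (mod 11). Now have (4|11).
Factor out 2: 4 = 2^2. Since 11 ≡ 3 (mod 8), (2|11) = -1, and (2|11)^2 = +1. Now have (1|11).
(1|11) = 1. Collecting the sign factors: 1.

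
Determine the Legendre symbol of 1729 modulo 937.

-1

Reduce the numerator: 1729 ≡ 792 (mod 937), so (1729/937) = (792/937).
Factor out 2: 792 = 2^3·99. Since 937 ≡ 1 (mod 8), (2/937) = +1, and (2/937)^3 = +1. Now have (99/937).
937 ≡ 1 (mod 4), so quadratic reciprocity gives (99/937) = (937/99). Reduce: 937 ≡ 46 (mod 99). Now have (46/99).
Factor out 2: 46 = 2·23. Since 99 ≡ 3 (mod 8), (2/99) = -1. Now have -(23/99).
Both 23 ≡ 3 and 99 ≡ 3 (mod 4), so reciprocity gives (23/99) = -(99/23). Reduce: 99 ≡ 7 (mod 23). Now have (7/23).
Both 7 ≡ 3 and 23 ≡ 3 (mod 4), so reciprocity gives (7/23) = -(23/7). Reduce: 23 ≡ 2 (mod 7). Now have -(2/7).
Factor out 2: 2 = 2. Since 7 ≡ 7 (mod 8), (2/7) = +1. Now have -(1/7).
(1/7) = 1. Collecting the sign factors: -1.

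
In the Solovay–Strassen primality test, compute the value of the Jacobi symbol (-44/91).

1

Pull out -1: (-44/91) = (-1/91)·(44/91). Since 91 ≡ 3 (mod 4), (-1/91) = -1. Now have -(44/91).
Factor out 2: 44 = 2^2·11. Since 91 ≡ 3 (mod 8), (2/91) = -1, and (2/91)^2 = +1. Now have -(11/91).
Both 11 ≡ 3 and 91 ≡ 3 (mod 4), so reciprocity gives (11/91) = -(91/11). Reduce: 91 ≡ 3 (mod 11). Now have (3/11).
Both 3 ≡ 3 and 11 ≡ 3 (mod 4), so reciprocity gives (3/11) = -(11/3). Reduce: 11 ≡ 2 (mod 3). Now have -(2/3).
Factor out 2: 2 = 2. Since 3 ≡ 3 (mod 8), (2/3) = -1. Now have (1/3).
(1/3) = 1. Collecting the sign factors: 1.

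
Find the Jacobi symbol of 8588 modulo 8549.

1

(8588/8549)
  = (39/8549)    [8588 ≡ 39 mod 8549]
  = (8549/39)    [QR: 8549 ≡ 1 mod 4, sign kept]
  = (8/39)    [8549 ≡ 8 mod 39]
  = (1/39)    [39 ≡ 7 mod 8 ⇒ (2/39)^3 = +1]
  = 1    [(1/39) = 1]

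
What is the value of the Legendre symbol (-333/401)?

-1

(-333/401)
  = (68/401)    [-333 ≡ 68 mod 401]
  = (17/401)    [401 ≡ 1 mod 8 ⇒ (2/401)^2 = +1]
  = (401/17)    [QR: 17 ≡ 1 mod 4, sign kept]
  = (10/17)    [401 ≡ 10 mod 17]
  = (5/17)    [17 ≡ 1 mod 8 ⇒ (2/17) = +1]
  = (17/5)    [QR: 5 ≡ 1 mod 4, sign kept]
  = (2/5)    [17 ≡ 2 mod 5]
  = -(1/5)    [5 ≡ 5 mod 8 ⇒ (2/5) = -1]
  = -1    [(1/5) = 1]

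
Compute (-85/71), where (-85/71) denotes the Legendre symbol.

(-85/71)
  = (57/71)    [-85 ≡ 57 mod 71]
  = (71/57)    [QR: 57 ≡ 1 mod 4, sign kept]
  = (14/57)    [71 ≡ 14 mod 57]
  = (7/57)    [57 ≡ 1 mod 8 ⇒ (2/57) = +1]
  = (57/7)    [QR: 57 ≡ 1 mod 4, sign kept]
  = (1/7)    [57 ≡ 1 mod 7]
  = 1    [(1/7) = 1]

1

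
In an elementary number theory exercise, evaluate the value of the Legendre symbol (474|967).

1

Factor out 2: 474 = 2·237. Since 967 ≡ 7 (mod 8), (2|967) = +1. Now have (237|967).
237 ≡ 1 (mod 4), so quadratic reciprocity gives (237|967) = (967|237). Reduce: 967 ≡ 19 (mod 237). Now have (19|237).
237 ≡ 1 (mod 4), so quadratic reciprocity gives (19|237) = (237|19). Reduce: 237 ≡ 9 (mod 19). Now have (9|19).
9 ≡ 1 (mod 4), so quadratic reciprocity gives (9|19) = (19|9). Reduce: 19 ≡ 1 (mod 9). Now have (1|9).
(1|9) = 1. Collecting the sign factors: 1.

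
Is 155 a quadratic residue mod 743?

no

(155/743)
  = -(743/155)    [QR: both ≡ 3 mod 4, sign flips]
  = -(123/155)    [743 ≡ 123 mod 155]
  = (155/123)    [QR: both ≡ 3 mod 4, sign flips]
  = (32/123)    [155 ≡ 32 mod 123]
  = -(1/123)    [123 ≡ 3 mod 8 ⇒ (2/123)^5 = -1]
  = -1    [(1/123) = 1]
The Legendre symbol is -1, so x^2 ≡ 155 (mod 743) has no solution.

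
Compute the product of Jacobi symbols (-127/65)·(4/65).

-1

By multiplicativity, (-127·4/65) = (-127/65)·(4/65).
First factor (-127/65):
(-127/65)
  = (127/65)    [65 ≡ 1 mod 4 ⇒ (-1/65) = +1]
  = (62/65)    [127 ≡ 62 mod 65]
  = (31/65)    [65 ≡ 1 mod 8 ⇒ (2/65) = +1]
  = (65/31)    [QR: 65 ≡ 1 mod 4, sign kept]
  = (3/31)    [65 ≡ 3 mod 31]
  = -(31/3)    [QR: both ≡ 3 mod 4, sign flips]
  = -(1/3)    [31 ≡ 1 mod 3]
  = -1    [(1/3) = 1]
Second factor (4/65):
(4/65)
  = (1/65)    [65 ≡ 1 mod 8 ⇒ (2/65)^2 = +1]
  = 1    [(1/65) = 1]
Product: (-1)·(1) = -1.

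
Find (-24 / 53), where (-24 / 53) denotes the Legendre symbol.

Pull out -1: (-24 / 53) = (-1 / 53)·(24 / 53). Since 53 ≡ 1 (mod 4), (-1 / 53) = +1. Now have (24 / 53).
Factor out 2: 24 = 2^3·3. Since 53 ≡ 5 (mod 8), (2 / 53) = -1, and (2 / 53)^3 = -1. Now have -(3 / 53).
53 ≡ 1 (mod 4), so quadratic reciprocity gives (3 / 53) = (53 / 3). Reduce: 53 ≡ 2 (mod 3). Now have -(2 / 3).
Factor out 2: 2 = 2. Since 3 ≡ 3 (mod 8), (2 / 3) = -1. Now have (1 / 3).
(1 / 3) = 1. Collecting the sign factors: 1.

1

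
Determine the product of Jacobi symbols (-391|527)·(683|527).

0

By multiplicativity, (-391·683|527) = (-391|527)·(683|527).
First factor (-391|527):
(-391|527)
  = (136|527)    [-391 ≡ 136 mod 527]
  = (17|527)    [527 ≡ 7 mod 8 ⇒ (2|527)^3 = +1]
  = (527|17)    [QR: 17 ≡ 1 mod 4, sign kept]
  = (0|17)    [527 ≡ 0 mod 17]
  = 0    [numerator 0, gcd > 1]
Second factor (683|527):
(683|527)
  = (156|527)    [683 ≡ 156 mod 527]
  = (39|527)    [527 ≡ 7 mod 8 ⇒ (2|527)^2 = +1]
  = -(527|39)    [QR: both ≡ 3 mod 4, sign flips]
  = -(20|39)    [527 ≡ 20 mod 39]
  = -(5|39)    [39 ≡ 7 mod 8 ⇒ (2|39)^2 = +1]
  = -(39|5)    [QR: 5 ≡ 1 mod 4, sign kept]
  = -(4|5)    [39 ≡ 4 mod 5]
  = -(1|5)    [5 ≡ 5 mod 8 ⇒ (2|5)^2 = +1]
  = -1    [(1|5) = 1]
Product: (0)·(-1) = 0.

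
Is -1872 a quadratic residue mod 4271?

yes

(-1872/4271)
  = (2399/4271)    [-1872 ≡ 2399 mod 4271]
  = -(4271/2399)    [QR: both ≡ 3 mod 4, sign flips]
  = -(1872/2399)    [4271 ≡ 1872 mod 2399]
  = -(117/2399)    [2399 ≡ 7 mod 8 ⇒ (2/2399)^4 = +1]
  = -(2399/117)    [QR: 117 ≡ 1 mod 4, sign kept]
  = -(59/117)    [2399 ≡ 59 mod 117]
  = -(117/59)    [QR: 117 ≡ 1 mod 4, sign kept]
  = -(58/59)    [117 ≡ 58 mod 59]
  = (29/59)    [59 ≡ 3 mod 8 ⇒ (2/59) = -1]
  = (59/29)    [QR: 29 ≡ 1 mod 4, sign kept]
  = (1/29)    [59 ≡ 1 mod 29]
  = 1    [(1/29) = 1]
The Legendre symbol is 1, so x^2 ≡ -1872 (mod 4271) has solution.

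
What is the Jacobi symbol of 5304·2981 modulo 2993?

1

By multiplicativity, (5304·2981/2993) = (5304/2993)·(2981/2993).
First factor (5304/2993):
(5304/2993)
  = (2311/2993)    [5304 ≡ 2311 mod 2993]
  = (2993/2311)    [QR: 2993 ≡ 1 mod 4, sign kept]
  = (682/2311)    [2993 ≡ 682 mod 2311]
  = (341/2311)    [2311 ≡ 7 mod 8 ⇒ (2/2311) = +1]
  = (2311/341)    [QR: 341 ≡ 1 mod 4, sign kept]
  = (265/341)    [2311 ≡ 265 mod 341]
  = (341/265)    [QR: 265 ≡ 1 mod 4, sign kept]
  = (76/265)    [341 ≡ 76 mod 265]
  = (19/265)    [265 ≡ 1 mod 8 ⇒ (2/265)^2 = +1]
  = (265/19)    [QR: 265 ≡ 1 mod 4, sign kept]
  = (18/19)    [265 ≡ 18 mod 19]
  = -(9/19)    [19 ≡ 3 mod 8 ⇒ (2/19) = -1]
  = -(19/9)    [QR: 9 ≡ 1 mod 4, sign kept]
  = -(1/9)    [19 ≡ 1 mod 9]
  = -1    [(1/9) = 1]
Second factor (2981/2993):
(2981/2993)
  = (2993/2981)    [QR: 2981 ≡ 1 mod 4, sign kept]
  = (12/2981)    [2993 ≡ 12 mod 2981]
  = (3/2981)    [2981 ≡ 5 mod 8 ⇒ (2/2981)^2 = +1]
  = (2981/3)    [QR: 2981 ≡ 1 mod 4, sign kept]
  = (2/3)    [2981 ≡ 2 mod 3]
  = -(1/3)    [3 ≡ 3 mod 8 ⇒ (2/3) = -1]
  = -1    [(1/3) = 1]
Product: (-1)·(-1) = 1.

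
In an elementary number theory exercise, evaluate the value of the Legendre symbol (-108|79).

Reduce the numerator: -108 ≡ 50 (mod 79), so (-108|79) = (50|79).
Factor out 2: 50 = 2·25. Since 79 ≡ 7 (mod 8), (2|79) = +1. Now have (25|79).
25 ≡ 1 (mod 4), so quadratic reciprocity gives (25|79) = (79|25). Reduce: 79 ≡ 4 (mod 25). Now have (4|25).
Factor out 2: 4 = 2^2. Since 25 ≡ 1 (mod 8), (2|25) = +1, and (2|25)^2 = +1. Now have (1|25).
(1|25) = 1. Collecting the sign factors: 1.

1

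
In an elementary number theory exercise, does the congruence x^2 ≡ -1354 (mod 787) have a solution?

(-1354/787)
  = (220/787)    [-1354 ≡ 220 mod 787]
  = (55/787)    [787 ≡ 3 mod 8 ⇒ (2/787)^2 = +1]
  = -(787/55)    [QR: both ≡ 3 mod 4, sign flips]
  = -(17/55)    [787 ≡ 17 mod 55]
  = -(55/17)    [QR: 17 ≡ 1 mod 4, sign kept]
  = -(4/17)    [55 ≡ 4 mod 17]
  = -(1/17)    [17 ≡ 1 mod 8 ⇒ (2/17)^2 = +1]
  = -1    [(1/17) = 1]
The Legendre symbol is -1, so x^2 ≡ -1354 (mod 787) has no solution.

no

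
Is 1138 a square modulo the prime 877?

yes

(1138/877)
  = (261/877)    [1138 ≡ 261 mod 877]
  = (877/261)    [QR: 261 ≡ 1 mod 4, sign kept]
  = (94/261)    [877 ≡ 94 mod 261]
  = -(47/261)    [261 ≡ 5 mod 8 ⇒ (2/261) = -1]
  = -(261/47)    [QR: 261 ≡ 1 mod 4, sign kept]
  = -(26/47)    [261 ≡ 26 mod 47]
  = -(13/47)    [47 ≡ 7 mod 8 ⇒ (2/47) = +1]
  = -(47/13)    [QR: 13 ≡ 1 mod 4, sign kept]
  = -(8/13)    [47 ≡ 8 mod 13]
  = (1/13)    [13 ≡ 5 mod 8 ⇒ (2/13)^3 = -1]
  = 1    [(1/13) = 1]
(1138/877) = 1, and 877 is prime, so 1138 is a quadratic residue mod 877.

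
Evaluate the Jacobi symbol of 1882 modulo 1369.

1

Reduce the numerator: 1882 ≡ 513 (mod 1369), so (1882|1369) = (513|1369).
513 ≡ 1 (mod 4), so quadratic reciprocity gives (513|1369) = (1369|513). Reduce: 1369 ≡ 343 (mod 513). Now have (343|513).
513 ≡ 1 (mod 4), so quadratic reciprocity gives (343|513) = (513|343). Reduce: 513 ≡ 170 (mod 343). Now have (170|343).
Factor out 2: 170 = 2·85. Since 343 ≡ 7 (mod 8), (2|343) = +1. Now have (85|343).
85 ≡ 1 (mod 4), so quadratic reciprocity gives (85|343) = (343|85). Reduce: 343 ≡ 3 (mod 85). Now have (3|85).
85 ≡ 1 (mod 4), so quadratic reciprocity gives (3|85) = (85|3). Reduce: 85 ≡ 1 (mod 3). Now have (1|3).
(1|3) = 1. Collecting the sign factors: 1.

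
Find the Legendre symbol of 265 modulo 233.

1

Reduce the numerator: 265 ≡ 32 (mod 233), so (265/233) = (32/233).
Factor out 2: 32 = 2^5. Since 233 ≡ 1 (mod 8), (2/233) = +1, and (2/233)^5 = +1. Now have (1/233).
(1/233) = 1. Collecting the sign factors: 1.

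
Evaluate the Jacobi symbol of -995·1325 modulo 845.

0

By multiplicativity, (-995·1325 / 845) = (-995 / 845)·(1325 / 845).
First factor (-995 / 845):
(-995 / 845)
  = (995 / 845)    [845 ≡ 1 mod 4 ⇒ (-1 / 845) = +1]
  = (150 / 845)    [995 ≡ 150 mod 845]
  = -(75 / 845)    [845 ≡ 5 mod 8 ⇒ (2 / 845) = -1]
  = -(845 / 75)    [QR: 845 ≡ 1 mod 4, sign kept]
  = -(20 / 75)    [845 ≡ 20 mod 75]
  = -(5 / 75)    [75 ≡ 3 mod 8 ⇒ (2 / 75)^2 = +1]
  = -(75 / 5)    [QR: 5 ≡ 1 mod 4, sign kept]
  = -(0 / 5)    [75 ≡ 0 mod 5]
  = 0    [numerator 0, gcd > 1]
Second factor (1325 / 845):
(1325 / 845)
  = (480 / 845)    [1325 ≡ 480 mod 845]
  = -(15 / 845)    [845 ≡ 5 mod 8 ⇒ (2 / 845)^5 = -1]
  = -(845 / 15)    [QR: 845 ≡ 1 mod 4, sign kept]
  = -(5 / 15)    [845 ≡ 5 mod 15]
  = -(15 / 5)    [QR: 5 ≡ 1 mod 4, sign kept]
  = -(0 / 5)    [15 ≡ 0 mod 5]
  = 0    [numerator 0, gcd > 1]
Product: (0)·(0) = 0.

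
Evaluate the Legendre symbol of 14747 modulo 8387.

Reduce the numerator: 14747 ≡ 6360 (mod 8387), so (14747/8387) = (6360/8387).
Factor out 2: 6360 = 2^3·795. Since 8387 ≡ 3 (mod 8), (2/8387) = -1, and (2/8387)^3 = -1. Now have -(795/8387).
Both 795 ≡ 3 and 8387 ≡ 3 (mod 4), so reciprocity gives (795/8387) = -(8387/795). Reduce: 8387 ≡ 437 (mod 795). Now have (437/795).
437 ≡ 1 (mod 4), so quadratic reciprocity gives (437/795) = (795/437). Reduce: 795 ≡ 358 (mod 437). Now have (358/437).
Factor out 2: 358 = 2·179. Since 437 ≡ 5 (mod 8), (2/437) = -1. Now have -(179/437).
437 ≡ 1 (mod 4), so quadratic reciprocity gives (179/437) = (437/179). Reduce: 437 ≡ 79 (mod 179). Now have -(79/179).
Both 79 ≡ 3 and 179 ≡ 3 (mod 4), so reciprocity gives (79/179) = -(179/79). Reduce: 179 ≡ 21 (mod 79). Now have (21/79).
21 ≡ 1 (mod 4), so quadratic reciprocity gives (21/79) = (79/21). Reduce: 79 ≡ 16 (mod 21). Now have (16/21).
Factor out 2: 16 = 2^4. Since 21 ≡ 5 (mod 8), (2/21) = -1, and (2/21)^4 = +1. Now have (1/21).
(1/21) = 1. Collecting the sign factors: 1.

1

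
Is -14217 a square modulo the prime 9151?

no

(-14217/9151)
  = -(14217/9151)    [9151 ≡ 3 mod 4 ⇒ (-1/9151) = -1]
  = -(5066/9151)    [14217 ≡ 5066 mod 9151]
  = -(2533/9151)    [9151 ≡ 7 mod 8 ⇒ (2/9151) = +1]
  = -(9151/2533)    [QR: 2533 ≡ 1 mod 4, sign kept]
  = -(1552/2533)    [9151 ≡ 1552 mod 2533]
  = -(97/2533)    [2533 ≡ 5 mod 8 ⇒ (2/2533)^4 = +1]
  = -(2533/97)    [QR: 97 ≡ 1 mod 4, sign kept]
  = -(11/97)    [2533 ≡ 11 mod 97]
  = -(97/11)    [QR: 97 ≡ 1 mod 4, sign kept]
  = -(9/11)    [97 ≡ 9 mod 11]
  = -(11/9)    [QR: 9 ≡ 1 mod 4, sign kept]
  = -(2/9)    [11 ≡ 2 mod 9]
  = -(1/9)    [9 ≡ 1 mod 8 ⇒ (2/9) = +1]
  = -1    [(1/9) = 1]
(-14217/9151) = -1, and 9151 is prime, so -14217 is not a quadratic residue mod 9151.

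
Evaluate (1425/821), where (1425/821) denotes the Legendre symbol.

-1

Reduce the numerator: 1425 ≡ 604 (mod 821), so (1425/821) = (604/821).
Factor out 2: 604 = 2^2·151. Since 821 ≡ 5 (mod 8), (2/821) = -1, and (2/821)^2 = +1. Now have (151/821).
821 ≡ 1 (mod 4), so quadratic reciprocity gives (151/821) = (821/151). Reduce: 821 ≡ 66 (mod 151). Now have (66/151).
Factor out 2: 66 = 2·33. Since 151 ≡ 7 (mod 8), (2/151) = +1. Now have (33/151).
33 ≡ 1 (mod 4), so quadratic reciprocity gives (33/151) = (151/33). Reduce: 151 ≡ 19 (mod 33). Now have (19/33).
33 ≡ 1 (mod 4), so quadratic reciprocity gives (19/33) = (33/19). Reduce: 33 ≡ 14 (mod 19). Now have (14/19).
Factor out 2: 14 = 2·7. Since 19 ≡ 3 (mod 8), (2/19) = -1. Now have -(7/19).
Both 7 ≡ 3 and 19 ≡ 3 (mod 4), so reciprocity gives (7/19) = -(19/7). Reduce: 19 ≡ 5 (mod 7). Now have (5/7).
5 ≡ 1 (mod 4), so quadratic reciprocity gives (5/7) = (7/5). Reduce: 7 ≡ 2 (mod 5). Now have (2/5).
Factor out 2: 2 = 2. Since 5 ≡ 5 (mod 8), (2/5) = -1. Now have -(1/5).
(1/5) = 1. Collecting the sign factors: -1.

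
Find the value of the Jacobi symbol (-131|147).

1

Reduce the numerator: -131 ≡ 16 (mod 147), so (-131|147) = (16|147).
Factor out 2: 16 = 2^4. Since 147 ≡ 3 (mod 8), (2|147) = -1, and (2|147)^4 = +1. Now have (1|147).
(1|147) = 1. Collecting the sign factors: 1.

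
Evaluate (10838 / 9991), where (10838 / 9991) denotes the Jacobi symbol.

-1

Reduce the numerator: 10838 ≡ 847 (mod 9991), so (10838 / 9991) = (847 / 9991).
Both 847 ≡ 3 and 9991 ≡ 3 (mod 4), so reciprocity gives (847 / 9991) = -(9991 / 847). Reduce: 9991 ≡ 674 (mod 847). Now have -(674 / 847).
Factor out 2: 674 = 2·337. Since 847 ≡ 7 (mod 8), (2 / 847) = +1. Now have -(337 / 847).
337 ≡ 1 (mod 4), so quadratic reciprocity gives (337 / 847) = (847 / 337). Reduce: 847 ≡ 173 (mod 337). Now have -(173 / 337).
173 ≡ 1 (mod 4), so quadratic reciprocity gives (173 / 337) = (337 / 173). Reduce: 337 ≡ 164 (mod 173). Now have -(164 / 173).
Factor out 2: 164 = 2^2·41. Since 173 ≡ 5 (mod 8), (2 / 173) = -1, and (2 / 173)^2 = +1. Now have -(41 / 173).
41 ≡ 1 (mod 4), so quadratic reciprocity gives (41 / 173) = (173 / 41). Reduce: 173 ≡ 9 (mod 41). Now have -(9 / 41).
9 ≡ 1 (mod 4), so quadratic reciprocity gives (9 / 41) = (41 / 9). Reduce: 41 ≡ 5 (mod 9). Now have -(5 / 9).
5 ≡ 1 (mod 4), so quadratic reciprocity gives (5 / 9) = (9 / 5). Reduce: 9 ≡ 4 (mod 5). Now have -(4 / 5).
Factor out 2: 4 = 2^2. Since 5 ≡ 5 (mod 8), (2 / 5) = -1, and (2 / 5)^2 = +1. Now have -(1 / 5).
(1 / 5) = 1. Collecting the sign factors: -1.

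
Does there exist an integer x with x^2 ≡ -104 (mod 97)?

no

(-104/97)
  = (90/97)    [-104 ≡ 90 mod 97]
  = (45/97)    [97 ≡ 1 mod 8 ⇒ (2/97) = +1]
  = (97/45)    [QR: 45 ≡ 1 mod 4, sign kept]
  = (7/45)    [97 ≡ 7 mod 45]
  = (45/7)    [QR: 45 ≡ 1 mod 4, sign kept]
  = (3/7)    [45 ≡ 3 mod 7]
  = -(7/3)    [QR: both ≡ 3 mod 4, sign flips]
  = -(1/3)    [7 ≡ 1 mod 3]
  = -1    [(1/3) = 1]
(-104/97) = -1, and 97 is prime, so -104 is not a quadratic residue mod 97.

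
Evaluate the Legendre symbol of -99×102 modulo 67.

1

By multiplicativity, (-99·102/67) = (-99/67)·(102/67).
First factor (-99/67):
Reduce the numerator: -99 ≡ 35 (mod 67), so (-99/67) = (35/67).
Both 35 ≡ 3 and 67 ≡ 3 (mod 4), so reciprocity gives (35/67) = -(67/35). Reduce: 67 ≡ 32 (mod 35). Now have -(32/35).
Factor out 2: 32 = 2^5. Since 35 ≡ 3 (mod 8), (2/35) = -1, and (2/35)^5 = -1. Now have (1/35).
(1/35) = 1. Collecting the sign factors: 1.
Second factor (102/67):
Reduce the numerator: 102 ≡ 35 (mod 67), so (102/67) = (35/67).
Both 35 ≡ 3 and 67 ≡ 3 (mod 4), so reciprocity gives (35/67) = -(67/35). Reduce: 67 ≡ 32 (mod 35). Now have -(32/35).
Factor out 2: 32 = 2^5. Since 35 ≡ 3 (mod 8), (2/35) = -1, and (2/35)^5 = -1. Now have (1/35).
(1/35) = 1. Collecting the sign factors: 1.
Product: (1)·(1) = 1.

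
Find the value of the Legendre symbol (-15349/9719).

-1

(-15349/9719)
  = (4089/9719)    [-15349 ≡ 4089 mod 9719]
  = (9719/4089)    [QR: 4089 ≡ 1 mod 4, sign kept]
  = (1541/4089)    [9719 ≡ 1541 mod 4089]
  = (4089/1541)    [QR: 1541 ≡ 1 mod 4, sign kept]
  = (1007/1541)    [4089 ≡ 1007 mod 1541]
  = (1541/1007)    [QR: 1541 ≡ 1 mod 4, sign kept]
  = (534/1007)    [1541 ≡ 534 mod 1007]
  = (267/1007)    [1007 ≡ 7 mod 8 ⇒ (2/1007) = +1]
  = -(1007/267)    [QR: both ≡ 3 mod 4, sign flips]
  = -(206/267)    [1007 ≡ 206 mod 267]
  = (103/267)    [267 ≡ 3 mod 8 ⇒ (2/267) = -1]
  = -(267/103)    [QR: both ≡ 3 mod 4, sign flips]
  = -(61/103)    [267 ≡ 61 mod 103]
  = -(103/61)    [QR: 61 ≡ 1 mod 4, sign kept]
  = -(42/61)    [103 ≡ 42 mod 61]
  = (21/61)    [61 ≡ 5 mod 8 ⇒ (2/61) = -1]
  = (61/21)    [QR: 21 ≡ 1 mod 4, sign kept]
  = (19/21)    [61 ≡ 19 mod 21]
  = (21/19)    [QR: 21 ≡ 1 mod 4, sign kept]
  = (2/19)    [21 ≡ 2 mod 19]
  = -(1/19)    [19 ≡ 3 mod 8 ⇒ (2/19) = -1]
  = -1    [(1/19) = 1]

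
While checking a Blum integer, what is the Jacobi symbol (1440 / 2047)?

(1440 / 2047)
  = (45 / 2047)    [2047 ≡ 7 mod 8 ⇒ (2 / 2047)^5 = +1]
  = (2047 / 45)    [QR: 45 ≡ 1 mod 4, sign kept]
  = (22 / 45)    [2047 ≡ 22 mod 45]
  = -(11 / 45)    [45 ≡ 5 mod 8 ⇒ (2 / 45) = -1]
  = -(45 / 11)    [QR: 45 ≡ 1 mod 4, sign kept]
  = -(1 / 11)    [45 ≡ 1 mod 11]
  = -1    [(1 / 11) = 1]

-1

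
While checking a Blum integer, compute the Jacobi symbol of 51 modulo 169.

1

169 ≡ 1 (mod 4), so quadratic reciprocity gives (51 / 169) = (169 / 51). Reduce: 169 ≡ 16 (mod 51). Now have (16 / 51).
Factor out 2: 16 = 2^4. Since 51 ≡ 3 (mod 8), (2 / 51) = -1, and (2 / 51)^4 = +1. Now have (1 / 51).
(1 / 51) = 1. Collecting the sign factors: 1.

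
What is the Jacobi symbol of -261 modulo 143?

(-261|143)
  = (25|143)    [-261 ≡ 25 mod 143]
  = (143|25)    [QR: 25 ≡ 1 mod 4, sign kept]
  = (18|25)    [143 ≡ 18 mod 25]
  = (9|25)    [25 ≡ 1 mod 8 ⇒ (2|25) = +1]
  = (25|9)    [QR: 9 ≡ 1 mod 4, sign kept]
  = (7|9)    [25 ≡ 7 mod 9]
  = (9|7)    [QR: 9 ≡ 1 mod 4, sign kept]
  = (2|7)    [9 ≡ 2 mod 7]
  = (1|7)    [7 ≡ 7 mod 8 ⇒ (2|7) = +1]
  = 1    [(1|7) = 1]

1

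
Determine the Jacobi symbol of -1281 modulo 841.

(-1281 / 841)
  = (401 / 841)    [-1281 ≡ 401 mod 841]
  = (841 / 401)    [QR: 401 ≡ 1 mod 4, sign kept]
  = (39 / 401)    [841 ≡ 39 mod 401]
  = (401 / 39)    [QR: 401 ≡ 1 mod 4, sign kept]
  = (11 / 39)    [401 ≡ 11 mod 39]
  = -(39 / 11)    [QR: both ≡ 3 mod 4, sign flips]
  = -(6 / 11)    [39 ≡ 6 mod 11]
  = (3 / 11)    [11 ≡ 3 mod 8 ⇒ (2 / 11) = -1]
  = -(11 / 3)    [QR: both ≡ 3 mod 4, sign flips]
  = -(2 / 3)    [11 ≡ 2 mod 3]
  = (1 / 3)    [3 ≡ 3 mod 8 ⇒ (2 / 3) = -1]
  = 1    [(1 / 3) = 1]

1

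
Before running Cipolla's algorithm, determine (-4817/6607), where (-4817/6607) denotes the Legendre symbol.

-1

(-4817/6607)
  = -(4817/6607)    [6607 ≡ 3 mod 4 ⇒ (-1/6607) = -1]
  = -(6607/4817)    [QR: 4817 ≡ 1 mod 4, sign kept]
  = -(1790/4817)    [6607 ≡ 1790 mod 4817]
  = -(895/4817)    [4817 ≡ 1 mod 8 ⇒ (2/4817) = +1]
  = -(4817/895)    [QR: 4817 ≡ 1 mod 4, sign kept]
  = -(342/895)    [4817 ≡ 342 mod 895]
  = -(171/895)    [895 ≡ 7 mod 8 ⇒ (2/895) = +1]
  = (895/171)    [QR: both ≡ 3 mod 4, sign flips]
  = (40/171)    [895 ≡ 40 mod 171]
  = -(5/171)    [171 ≡ 3 mod 8 ⇒ (2/171)^3 = -1]
  = -(171/5)    [QR: 5 ≡ 1 mod 4, sign kept]
  = -(1/5)    [171 ≡ 1 mod 5]
  = -1    [(1/5) = 1]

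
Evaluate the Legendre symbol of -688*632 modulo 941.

By multiplicativity, (-688·632/941) = (-688/941)·(632/941).
First factor (-688/941):
(-688/941)
  = (688/941)    [941 ≡ 1 mod 4 ⇒ (-1/941) = +1]
  = (43/941)    [941 ≡ 5 mod 8 ⇒ (2/941)^4 = +1]
  = (941/43)    [QR: 941 ≡ 1 mod 4, sign kept]
  = (38/43)    [941 ≡ 38 mod 43]
  = -(19/43)    [43 ≡ 3 mod 8 ⇒ (2/43) = -1]
  = (43/19)    [QR: both ≡ 3 mod 4, sign flips]
  = (5/19)    [43 ≡ 5 mod 19]
  = (19/5)    [QR: 5 ≡ 1 mod 4, sign kept]
  = (4/5)    [19 ≡ 4 mod 5]
  = (1/5)    [5 ≡ 5 mod 8 ⇒ (2/5)^2 = +1]
  = 1    [(1/5) = 1]
Second factor (632/941):
(632/941)
  = -(79/941)    [941 ≡ 5 mod 8 ⇒ (2/941)^3 = -1]
  = -(941/79)    [QR: 941 ≡ 1 mod 4, sign kept]
  = -(72/79)    [941 ≡ 72 mod 79]
  = -(9/79)    [79 ≡ 7 mod 8 ⇒ (2/79)^3 = +1]
  = -(79/9)    [QR: 9 ≡ 1 mod 4, sign kept]
  = -(7/9)    [79 ≡ 7 mod 9]
  = -(9/7)    [QR: 9 ≡ 1 mod 4, sign kept]
  = -(2/7)    [9 ≡ 2 mod 7]
  = -(1/7)    [7 ≡ 7 mod 8 ⇒ (2/7) = +1]
  = -1    [(1/7) = 1]
Product: (1)·(-1) = -1.

-1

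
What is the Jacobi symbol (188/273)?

(188/273)
  = (47/273)    [273 ≡ 1 mod 8 ⇒ (2/273)^2 = +1]
  = (273/47)    [QR: 273 ≡ 1 mod 4, sign kept]
  = (38/47)    [273 ≡ 38 mod 47]
  = (19/47)    [47 ≡ 7 mod 8 ⇒ (2/47) = +1]
  = -(47/19)    [QR: both ≡ 3 mod 4, sign flips]
  = -(9/19)    [47 ≡ 9 mod 19]
  = -(19/9)    [QR: 9 ≡ 1 mod 4, sign kept]
  = -(1/9)    [19 ≡ 1 mod 9]
  = -1    [(1/9) = 1]

-1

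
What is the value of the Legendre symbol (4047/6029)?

1

6029 ≡ 1 (mod 4), so quadratic reciprocity gives (4047/6029) = (6029/4047). Reduce: 6029 ≡ 1982 (mod 4047). Now have (1982/4047).
Factor out 2: 1982 = 2·991. Since 4047 ≡ 7 (mod 8), (2/4047) = +1. Now have (991/4047).
Both 991 ≡ 3 and 4047 ≡ 3 (mod 4), so reciprocity gives (991/4047) = -(4047/991). Reduce: 4047 ≡ 83 (mod 991). Now have -(83/991).
Both 83 ≡ 3 and 991 ≡ 3 (mod 4), so reciprocity gives (83/991) = -(991/83). Reduce: 991 ≡ 78 (mod 83). Now have (78/83).
Factor out 2: 78 = 2·39. Since 83 ≡ 3 (mod 8), (2/83) = -1. Now have -(39/83).
Both 39 ≡ 3 and 83 ≡ 3 (mod 4), so reciprocity gives (39/83) = -(83/39). Reduce: 83 ≡ 5 (mod 39). Now have (5/39).
5 ≡ 1 (mod 4), so quadratic reciprocity gives (5/39) = (39/5). Reduce: 39 ≡ 4 (mod 5). Now have (4/5).
Factor out 2: 4 = 2^2. Since 5 ≡ 5 (mod 8), (2/5) = -1, and (2/5)^2 = +1. Now have (1/5).
(1/5) = 1. Collecting the sign factors: 1.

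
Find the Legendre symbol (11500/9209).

Reduce the numerator: 11500 ≡ 2291 (mod 9209), so (11500/9209) = (2291/9209).
9209 ≡ 1 (mod 4), so quadratic reciprocity gives (2291/9209) = (9209/2291). Reduce: 9209 ≡ 45 (mod 2291). Now have (45/2291).
45 ≡ 1 (mod 4), so quadratic reciprocity gives (45/2291) = (2291/45). Reduce: 2291 ≡ 41 (mod 45). Now have (41/45).
41 ≡ 1 (mod 4), so quadratic reciprocity gives (41/45) = (45/41). Reduce: 45 ≡ 4 (mod 41). Now have (4/41).
Factor out 2: 4 = 2^2. Since 41 ≡ 1 (mod 8), (2/41) = +1, and (2/41)^2 = +1. Now have (1/41).
(1/41) = 1. Collecting the sign factors: 1.

1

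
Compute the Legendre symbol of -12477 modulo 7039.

-1

Reduce the numerator: -12477 ≡ 1601 (mod 7039), so (-12477|7039) = (1601|7039).
1601 ≡ 1 (mod 4), so quadratic reciprocity gives (1601|7039) = (7039|1601). Reduce: 7039 ≡ 635 (mod 1601). Now have (635|1601).
1601 ≡ 1 (mod 4), so quadratic reciprocity gives (635|1601) = (1601|635). Reduce: 1601 ≡ 331 (mod 635). Now have (331|635).
Both 331 ≡ 3 and 635 ≡ 3 (mod 4), so reciprocity gives (331|635) = -(635|331). Reduce: 635 ≡ 304 (mod 331). Now have -(304|331).
Factor out 2: 304 = 2^4·19. Since 331 ≡ 3 (mod 8), (2|331) = -1, and (2|331)^4 = +1. Now have -(19|331).
Both 19 ≡ 3 and 331 ≡ 3 (mod 4), so reciprocity gives (19|331) = -(331|19). Reduce: 331 ≡ 8 (mod 19). Now have (8|19).
Factor out 2: 8 = 2^3. Since 19 ≡ 3 (mod 8), (2|19) = -1, and (2|19)^3 = -1. Now have -(1|19).
(1|19) = 1. Collecting the sign factors: -1.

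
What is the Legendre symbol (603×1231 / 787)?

By multiplicativity, (603·1231 / 787) = (603 / 787)·(1231 / 787).
First factor (603 / 787):
Both 603 ≡ 3 and 787 ≡ 3 (mod 4), so reciprocity gives (603 / 787) = -(787 / 603). Reduce: 787 ≡ 184 (mod 603). Now have -(184 / 603).
Factor out 2: 184 = 2^3·23. Since 603 ≡ 3 (mod 8), (2 / 603) = -1, and (2 / 603)^3 = -1. Now have (23 / 603).
Both 23 ≡ 3 and 603 ≡ 3 (mod 4), so reciprocity gives (23 / 603) = -(603 / 23). Reduce: 603 ≡ 5 (mod 23). Now have -(5 / 23).
5 ≡ 1 (mod 4), so quadratic reciprocity gives (5 / 23) = (23 / 5). Reduce: 23 ≡ 3 (mod 5). Now have -(3 / 5).
5 ≡ 1 (mod 4), so quadratic reciprocity gives (3 / 5) = (5 / 3). Reduce: 5 ≡ 2 (mod 3). Now have -(2 / 3).
Factor out 2: 2 = 2. Since 3 ≡ 3 (mod 8), (2 / 3) = -1. Now have (1 / 3).
(1 / 3) = 1. Collecting the sign factors: 1.
Second factor (1231 / 787):
Reduce the numerator: 1231 ≡ 444 (mod 787), so (1231 / 787) = (444 / 787).
Factor out 2: 444 = 2^2·111. Since 787 ≡ 3 (mod 8), (2 / 787) = -1, and (2 / 787)^2 = +1. Now have (111 / 787).
Both 111 ≡ 3 and 787 ≡ 3 (mod 4), so reciprocity gives (111 / 787) = -(787 / 111). Reduce: 787 ≡ 10 (mod 111). Now have -(10 / 111).
Factor out 2: 10 = 2·5. Since 111 ≡ 7 (mod 8), (2 / 111) = +1. Now have -(5 / 111).
5 ≡ 1 (mod 4), so quadratic reciprocity gives (5 / 111) = (111 / 5). Reduce: 111 ≡ 1 (mod 5). Now have -(1 / 5).
(1 / 5) = 1. Collecting the sign factors: -1.
Product: (1)·(-1) = -1.

-1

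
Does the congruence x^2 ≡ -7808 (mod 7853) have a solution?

(-7808/7853)
  = (45/7853)    [-7808 ≡ 45 mod 7853]
  = (7853/45)    [QR: 45 ≡ 1 mod 4, sign kept]
  = (23/45)    [7853 ≡ 23 mod 45]
  = (45/23)    [QR: 45 ≡ 1 mod 4, sign kept]
  = (22/23)    [45 ≡ 22 mod 23]
  = (11/23)    [23 ≡ 7 mod 8 ⇒ (2/23) = +1]
  = -(23/11)    [QR: both ≡ 3 mod 4, sign flips]
  = -(1/11)    [23 ≡ 1 mod 11]
  = -1    [(1/11) = 1]
The Legendre symbol is -1, so x^2 ≡ -7808 (mod 7853) has no solution.

no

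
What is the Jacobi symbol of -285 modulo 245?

(-285|245)
  = (285|245)    [245 ≡ 1 mod 4 ⇒ (-1|245) = +1]
  = (40|245)    [285 ≡ 40 mod 245]
  = -(5|245)    [245 ≡ 5 mod 8 ⇒ (2|245)^3 = -1]
  = -(245|5)    [QR: 5 ≡ 1 mod 4, sign kept]
  = -(0|5)    [245 ≡ 0 mod 5]
  = 0    [numerator 0, gcd > 1]

0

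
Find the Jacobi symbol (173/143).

Reduce the numerator: 173 ≡ 30 (mod 143), so (173/143) = (30/143).
Factor out 2: 30 = 2·15. Since 143 ≡ 7 (mod 8), (2/143) = +1. Now have (15/143).
Both 15 ≡ 3 and 143 ≡ 3 (mod 4), so reciprocity gives (15/143) = -(143/15). Reduce: 143 ≡ 8 (mod 15). Now have -(8/15).
Factor out 2: 8 = 2^3. Since 15 ≡ 7 (mod 8), (2/15) = +1, and (2/15)^3 = +1. Now have -(1/15).
(1/15) = 1. Collecting the sign factors: -1.

-1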